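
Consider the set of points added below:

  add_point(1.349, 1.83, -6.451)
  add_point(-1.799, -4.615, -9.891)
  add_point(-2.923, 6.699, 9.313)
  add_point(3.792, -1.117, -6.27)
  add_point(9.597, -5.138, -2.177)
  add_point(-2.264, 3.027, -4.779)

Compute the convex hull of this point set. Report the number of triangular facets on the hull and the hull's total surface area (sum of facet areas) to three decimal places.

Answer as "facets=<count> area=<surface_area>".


Points on the hull: [0, 1, 2, 3, 4, 5] (6 of 6).

Area of each hull facet:
  f1: (p1, p4, p2) → 139.3817
  f2: (p0, p4, p2) → 98.9512
  f3: (p5, p1, p2) → 44.5195
  f4: (p5, p0, p2) → 26.2302
  f5: (p5, p0, p1) → 16.5020
  f6: (p3, p1, p4) → 25.8270
  f7: (p3, p0, p4) → 8.0870
  f8: (p3, p0, p1) → 14.2765
Σ area = 373.775

Euler characteristic 6−12+8 = 2 ✓

facets=8 area=373.775


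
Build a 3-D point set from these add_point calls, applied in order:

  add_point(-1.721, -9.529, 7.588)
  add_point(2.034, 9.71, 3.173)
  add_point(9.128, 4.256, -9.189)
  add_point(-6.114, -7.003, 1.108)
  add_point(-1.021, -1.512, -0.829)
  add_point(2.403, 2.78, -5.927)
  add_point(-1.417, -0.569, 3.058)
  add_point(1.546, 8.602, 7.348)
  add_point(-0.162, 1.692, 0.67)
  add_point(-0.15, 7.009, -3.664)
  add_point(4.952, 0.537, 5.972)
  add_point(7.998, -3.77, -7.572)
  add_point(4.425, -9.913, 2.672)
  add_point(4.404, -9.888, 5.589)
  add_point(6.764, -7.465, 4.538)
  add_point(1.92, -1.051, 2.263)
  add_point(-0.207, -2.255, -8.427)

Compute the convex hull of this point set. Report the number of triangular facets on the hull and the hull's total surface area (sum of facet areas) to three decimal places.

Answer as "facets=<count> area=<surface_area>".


Points on the hull: [0, 1, 2, 3, 7, 9, 10, 11, 12, 13, 14, 16] (12 of 17).

Area of each hull facet:
  f1: (p0, p12, p3) → 32.3510
  f2: (p16, p12, p3) → 65.1399
  f3: (p11, p16, p2) → 34.5946
  f4: (p11, p16, p12) → 51.9820
  f5: (p9, p1, p2) → 40.8687
  f6: (p9, p16, p2) → 52.0693
  f7: (p9, p16, p3) → 63.4364
  f8: (p13, p0, p12) → 8.9266
  f9: (p13, p10, p0) → 33.7002
  f10: (p7, p10, p0) → 46.0932
  f11: (p7, p0, p3) → 73.9632
  f12: (p7, p1, p2) → 22.3430
  f13: (p7, p10, p2) → 71.5585
  f14: (p7, p9, p3) → 89.2434
  f15: (p7, p9, p1) → 11.3108
  f16: (p14, p11, p12) → 24.0045
  f17: (p14, p13, p12) → 4.9353
  f18: (p14, p11, p2) → 46.0721
  f19: (p14, p10, p2) → 67.2951
  f20: (p14, p13, p10) → 13.0879
Σ area = 852.975

Check V−E+F: 12 − 30 + 20 = 2.

facets=20 area=852.975


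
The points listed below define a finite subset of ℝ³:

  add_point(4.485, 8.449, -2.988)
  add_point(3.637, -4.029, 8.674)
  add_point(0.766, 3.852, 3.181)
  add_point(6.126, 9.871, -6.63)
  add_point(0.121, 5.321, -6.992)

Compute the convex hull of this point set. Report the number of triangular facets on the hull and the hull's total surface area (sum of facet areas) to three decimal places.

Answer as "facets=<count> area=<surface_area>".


Hull vertices (5/5): indices [0, 1, 2, 3, 4].

Area of each hull facet:
  f1: (p1, p3, p4) → 69.6273
  f2: (p0, p3, p4) → 14.1220
  f3: (p0, p1, p3) → 19.1175
  f4: (p2, p1, p4) → 38.2701
  f5: (p2, p0, p4) → 28.4641
  f6: (p2, p0, p1) → 30.8525
Σ area = 200.453

Check V−E+F: 5 − 9 + 6 = 2.

facets=6 area=200.453


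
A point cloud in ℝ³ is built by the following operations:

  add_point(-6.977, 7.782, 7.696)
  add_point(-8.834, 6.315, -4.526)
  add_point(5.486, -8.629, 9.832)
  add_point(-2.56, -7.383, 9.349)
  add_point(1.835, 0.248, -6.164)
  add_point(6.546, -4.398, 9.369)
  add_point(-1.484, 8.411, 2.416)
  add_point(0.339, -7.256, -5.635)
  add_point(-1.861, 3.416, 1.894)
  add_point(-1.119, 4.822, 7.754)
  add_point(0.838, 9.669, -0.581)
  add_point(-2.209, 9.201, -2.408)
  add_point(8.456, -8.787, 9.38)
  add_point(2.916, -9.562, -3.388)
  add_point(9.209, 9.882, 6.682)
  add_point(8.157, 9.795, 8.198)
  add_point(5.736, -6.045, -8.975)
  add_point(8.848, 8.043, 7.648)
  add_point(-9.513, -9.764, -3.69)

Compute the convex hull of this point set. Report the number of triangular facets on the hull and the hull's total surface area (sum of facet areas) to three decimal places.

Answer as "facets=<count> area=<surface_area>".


facets=22 area=1339.075

Points on the hull: [0, 1, 2, 3, 10, 11, 12, 13, 14, 15, 16, 17, 18] (13 of 19).

Facet areas (half cross-product norm):
  f1: (p13, p16, p18) → 41.2528
  f2: (p3, p2, p18) → 53.3614
  f3: (p3, p0, p18) → 118.5785
  f4: (p15, p3, p2) → 76.2041
  f5: (p15, p3, p0) → 119.8680
  f6: (p12, p13, p16) → 42.4460
  f7: (p12, p16, p14) → 170.0348
  f8: (p12, p2, p18) → 23.6587
  f9: (p12, p13, p18) → 78.6342
  f10: (p12, p15, p2) → 27.9623
  f11: (p1, p16, p18) → 128.1326
  f12: (p1, p11, p16) → 69.2419
  f13: (p1, p0, p18) → 100.0409
  f14: (p1, p11, p0) → 41.7984
  f15: (p10, p16, p14) → 101.7373
  f16: (p10, p11, p16) → 32.8763
  f17: (p10, p15, p14) → 10.1799
  f18: (p10, p15, p0) → 65.5056
  f19: (p10, p11, p0) → 20.1126
  f20: (p17, p15, p14) → 1.6698
  f21: (p17, p12, p14) → 7.0645
  f22: (p17, p12, p15) → 8.7138
Σ area = 1339.075

Check V−E+F: 13 − 33 + 22 = 2.


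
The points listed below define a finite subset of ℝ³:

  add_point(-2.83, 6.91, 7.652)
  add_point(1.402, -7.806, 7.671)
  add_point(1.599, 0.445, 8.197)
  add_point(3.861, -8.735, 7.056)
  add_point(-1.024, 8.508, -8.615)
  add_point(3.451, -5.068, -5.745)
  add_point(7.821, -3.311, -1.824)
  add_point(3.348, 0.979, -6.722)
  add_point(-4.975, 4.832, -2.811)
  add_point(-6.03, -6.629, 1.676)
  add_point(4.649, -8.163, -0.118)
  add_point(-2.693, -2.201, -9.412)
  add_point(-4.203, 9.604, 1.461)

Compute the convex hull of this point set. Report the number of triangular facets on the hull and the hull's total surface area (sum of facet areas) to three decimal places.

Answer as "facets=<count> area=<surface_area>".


facets=22 area=800.190

Hull vertices (13/13): indices [0, 1, 2, 3, 4, 5, 6, 7, 8, 9, 10, 11, 12].

Area of each hull facet:
  f1: (p8, p12, p9) → 35.4630
  f2: (p8, p11, p9) → 56.1964
  f3: (p4, p8, p12) → 25.4772
  f4: (p4, p8, p11) → 37.7806
  f5: (p3, p2, p6) → 50.7420
  f6: (p0, p2, p6) → 42.7360
  f7: (p0, p4, p6) → 120.9847
  f8: (p0, p4, p12) → 24.1059
  f9: (p0, p12, p9) → 52.1031
  f10: (p7, p5, p6) → 18.5025
  f11: (p7, p4, p6) → 17.4440
  f12: (p7, p5, p11) → 21.0086
  f13: (p7, p4, p11) → 32.4693
  f14: (p10, p5, p6) → 16.7704
  f15: (p10, p3, p6) → 20.0445
  f16: (p10, p3, p9) → 38.2523
  f17: (p10, p11, p9) → 63.2608
  f18: (p10, p5, p11) → 17.1496
  f19: (p1, p3, p2) → 10.5136
  f20: (p1, p0, p2) → 19.3485
  f21: (p1, p3, p9) → 10.3520
  f22: (p1, p0, p9) → 69.4851
Σ area = 800.190

Euler: V−E+F = 13−33+22 = 2.


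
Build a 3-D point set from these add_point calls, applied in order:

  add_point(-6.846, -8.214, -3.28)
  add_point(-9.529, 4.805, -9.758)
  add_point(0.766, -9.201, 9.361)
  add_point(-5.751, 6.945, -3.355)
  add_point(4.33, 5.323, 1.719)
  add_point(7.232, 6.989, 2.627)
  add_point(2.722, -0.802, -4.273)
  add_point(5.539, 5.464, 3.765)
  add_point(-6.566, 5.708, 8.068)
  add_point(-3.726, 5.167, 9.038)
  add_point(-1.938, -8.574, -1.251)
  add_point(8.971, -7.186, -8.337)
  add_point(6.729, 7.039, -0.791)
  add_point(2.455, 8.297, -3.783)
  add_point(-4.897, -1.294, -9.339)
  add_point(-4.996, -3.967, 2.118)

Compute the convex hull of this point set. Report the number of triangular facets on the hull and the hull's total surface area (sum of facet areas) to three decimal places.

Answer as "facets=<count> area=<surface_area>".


Hull vertices (12/16): indices [0, 1, 2, 3, 5, 8, 9, 10, 11, 12, 13, 14].

Area of each hull facet:
  f1: (p13, p11, p1) → 120.4185
  f2: (p0, p8, p1) → 121.5623
  f3: (p0, p8, p2) → 115.3163
  f4: (p12, p13, p11) → 43.5570
  f5: (p3, p13, p1) → 28.1958
  f6: (p3, p8, p1) → 29.1385
  f7: (p3, p8, p13) → 47.5018
  f8: (p14, p11, p1) → 28.7084
  f9: (p14, p0, p1) → 31.3234
  f10: (p14, p0, p11) → 70.2947
  f11: (p10, p2, p11) → 67.8662
  f12: (p10, p0, p11) → 28.9587
  f13: (p10, p0, p2) → 23.3571
  f14: (p5, p2, p11) → 151.9581
  f15: (p5, p12, p11) → 25.4054
  f16: (p5, p8, p13) → 58.4830
  f17: (p5, p12, p13) → 6.8757
  f18: (p9, p8, p2) → 20.4565
  f19: (p9, p5, p2) → 95.9889
  f20: (p9, p5, p8) → 15.4734
Σ area = 1130.840

Check V−E+F: 12 − 30 + 20 = 2.

facets=20 area=1130.840


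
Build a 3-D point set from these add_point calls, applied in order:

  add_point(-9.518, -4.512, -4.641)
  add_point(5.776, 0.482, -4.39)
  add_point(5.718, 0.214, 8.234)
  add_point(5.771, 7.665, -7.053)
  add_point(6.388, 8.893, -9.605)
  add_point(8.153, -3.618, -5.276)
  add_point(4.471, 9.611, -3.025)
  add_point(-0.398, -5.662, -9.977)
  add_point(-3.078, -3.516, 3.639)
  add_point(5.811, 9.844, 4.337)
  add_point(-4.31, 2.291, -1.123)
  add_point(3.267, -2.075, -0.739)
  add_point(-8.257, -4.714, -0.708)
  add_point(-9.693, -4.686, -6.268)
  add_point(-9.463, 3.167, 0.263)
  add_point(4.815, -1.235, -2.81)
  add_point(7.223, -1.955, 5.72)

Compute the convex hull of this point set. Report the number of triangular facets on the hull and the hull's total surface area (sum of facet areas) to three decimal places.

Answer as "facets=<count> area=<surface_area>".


12 of the 17 inputs are extreme points: [0, 2, 4, 5, 6, 7, 8, 9, 12, 13, 14, 16].

Triangle areas on the boundary:
  f1: (p4, p9, p5) → 90.3380
  f2: (p7, p4, p13) → 77.1909
  f3: (p7, p4, p5) → 66.3948
  f4: (p6, p4, p9) → 11.6389
  f5: (p16, p8, p2) → 19.0572
  f6: (p16, p9, p5) → 66.6935
  f7: (p16, p2, p9) → 18.1279
  f8: (p16, p7, p5) → 50.3911
  f9: (p16, p7, p8) → 74.5671
  f10: (p14, p2, p9) → 85.5846
  f11: (p14, p8, p2) → 46.6310
  f12: (p14, p6, p9) → 58.7354
  f13: (p14, p6, p4) → 49.4816
  f14: (p14, p4, p13) → 99.4489
  f15: (p12, p7, p13) → 28.6427
  f16: (p12, p7, p8) → 41.8492
  f17: (p12, p14, p8) → 27.3256
  f18: (p0, p14, p13) → 5.8709
  f19: (p0, p12, p13) → 0.8588
  f20: (p0, p12, p14) → 16.6023
Σ area = 935.430

Euler characteristic 12−30+20 = 2 ✓

facets=20 area=935.430


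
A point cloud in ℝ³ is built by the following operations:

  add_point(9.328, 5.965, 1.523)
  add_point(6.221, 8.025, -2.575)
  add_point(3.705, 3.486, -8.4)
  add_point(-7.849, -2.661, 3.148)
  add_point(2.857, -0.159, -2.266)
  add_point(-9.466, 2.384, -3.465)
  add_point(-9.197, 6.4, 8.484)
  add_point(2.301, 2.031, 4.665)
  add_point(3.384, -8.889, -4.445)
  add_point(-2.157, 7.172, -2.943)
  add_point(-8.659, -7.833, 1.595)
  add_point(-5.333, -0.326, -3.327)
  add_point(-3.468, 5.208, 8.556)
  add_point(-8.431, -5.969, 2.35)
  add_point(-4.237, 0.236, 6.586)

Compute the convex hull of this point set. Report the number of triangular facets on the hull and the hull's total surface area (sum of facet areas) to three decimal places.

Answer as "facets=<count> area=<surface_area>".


facets=18 area=858.922

Extreme-point indices: [0, 1, 2, 5, 6, 7, 8, 9, 10, 12, 14] — 11 of 15 on the boundary.

Triangle areas on the boundary:
  f1: (p10, p8, p5) → 77.0683
  f2: (p2, p8, p5) → 89.7471
  f3: (p2, p8, p0) → 75.7652
  f4: (p6, p12, p0) → 23.1930
  f5: (p6, p10, p5) → 71.3851
  f6: (p7, p8, p0) → 61.5531
  f7: (p7, p12, p0) → 26.2263
  f8: (p1, p2, p0) → 18.4998
  f9: (p1, p6, p0) → 52.7484
  f10: (p14, p7, p12) → 18.3458
  f11: (p14, p6, p12) → 15.7947
  f12: (p14, p6, p10) → 38.2885
  f13: (p14, p10, p8) → 70.3537
  f14: (p14, p7, p8) → 50.1900
  f15: (p9, p6, p5) → 53.4516
  f16: (p9, p1, p6) → 49.4188
  f17: (p9, p2, p5) → 36.9325
  f18: (p9, p1, p2) → 29.9603
Σ area = 858.922

Check V−E+F: 11 − 27 + 18 = 2.


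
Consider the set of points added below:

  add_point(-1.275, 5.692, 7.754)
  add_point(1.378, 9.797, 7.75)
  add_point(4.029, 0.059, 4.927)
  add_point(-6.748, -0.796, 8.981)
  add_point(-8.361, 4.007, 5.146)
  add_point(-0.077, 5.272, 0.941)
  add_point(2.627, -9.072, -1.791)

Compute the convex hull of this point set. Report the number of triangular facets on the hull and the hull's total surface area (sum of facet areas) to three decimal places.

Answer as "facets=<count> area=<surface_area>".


Extreme-point indices: [1, 2, 3, 4, 5, 6] — 6 of 7 on the boundary.

Per-facet area ½‖(b−a)×(c−a)‖:
  f1: (p3, p6, p4) → 51.9995
  f2: (p3, p6, p2) → 65.9063
  f3: (p5, p6, p4) → 69.1699
  f4: (p5, p6, p2) → 43.5640
  f5: (p1, p5, p4) → 38.5481
  f6: (p1, p5, p2) → 31.7854
  f7: (p1, p3, p4) → 36.9212
  f8: (p1, p3, p2) → 58.3881
Σ area = 396.283

Euler characteristic 6−12+8 = 2 ✓

facets=8 area=396.283


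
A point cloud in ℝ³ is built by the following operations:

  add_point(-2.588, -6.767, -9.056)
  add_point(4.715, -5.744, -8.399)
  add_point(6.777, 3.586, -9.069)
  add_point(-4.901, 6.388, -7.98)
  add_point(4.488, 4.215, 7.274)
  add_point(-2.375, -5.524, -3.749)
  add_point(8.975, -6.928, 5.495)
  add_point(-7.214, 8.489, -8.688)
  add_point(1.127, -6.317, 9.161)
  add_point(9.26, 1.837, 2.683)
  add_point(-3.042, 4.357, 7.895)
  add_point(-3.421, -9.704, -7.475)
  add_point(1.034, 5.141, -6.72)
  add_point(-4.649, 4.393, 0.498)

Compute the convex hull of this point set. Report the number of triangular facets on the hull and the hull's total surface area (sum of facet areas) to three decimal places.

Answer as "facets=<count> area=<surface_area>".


Extreme-point indices: [0, 1, 2, 4, 6, 7, 8, 9, 10, 11, 13] — 11 of 14 on the boundary.

Facet areas (half cross-product norm):
  f1: (p10, p8, p11) → 101.2978
  f2: (p6, p8, p11) → 75.0740
  f3: (p6, p2, p9) → 50.5559
  f4: (p0, p11, p7) → 18.5444
  f5: (p0, p2, p7) → 95.4188
  f6: (p4, p10, p8) → 40.4928
  f7: (p4, p6, p9) → 32.2313
  f8: (p4, p6, p8) → 46.8051
  f9: (p4, p10, p7) → 65.5783
  f10: (p4, p2, p7) → 120.6993
  f11: (p4, p2, p9) → 38.2550
  f12: (p13, p11, p7) → 84.0674
  f13: (p13, p10, p7) → 15.4750
  f14: (p13, p10, p11) → 54.5984
  f15: (p1, p6, p11) → 65.7538
  f16: (p1, p6, p2) → 69.5906
  f17: (p1, p0, p11) → 12.0733
  f18: (p1, p0, p2) → 33.3359
Σ area = 1019.847

Euler characteristic 11−27+18 = 2 ✓

facets=18 area=1019.847


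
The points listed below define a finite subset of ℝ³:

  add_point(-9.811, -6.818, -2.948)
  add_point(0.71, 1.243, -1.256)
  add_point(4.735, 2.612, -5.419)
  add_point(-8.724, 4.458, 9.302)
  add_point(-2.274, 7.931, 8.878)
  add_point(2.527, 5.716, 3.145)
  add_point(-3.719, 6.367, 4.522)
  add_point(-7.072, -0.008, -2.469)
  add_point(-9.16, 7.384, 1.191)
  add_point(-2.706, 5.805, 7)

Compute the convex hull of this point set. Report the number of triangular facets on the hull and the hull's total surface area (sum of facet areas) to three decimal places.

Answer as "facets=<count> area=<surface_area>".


Hull vertices (9/10): indices [0, 1, 2, 3, 4, 5, 7, 8, 9].

Area of each hull facet:
  f1: (p8, p3, p0) → 63.8039
  f2: (p8, p4, p3) → 31.2135
  f3: (p5, p8, p2) → 55.6242
  f4: (p5, p8, p4) → 39.8338
  f5: (p7, p2, p0) → 38.7518
  f6: (p7, p8, p0) → 21.0162
  f7: (p7, p8, p2) → 52.3471
  f8: (p1, p2, p0) → 32.3024
  f9: (p1, p5, p0) → 30.4065
  f10: (p1, p5, p2) → 19.2819
  f11: (p9, p3, p0) → 54.8199
  f12: (p9, p5, p0) → 57.1005
  f13: (p9, p4, p3) → 9.4267
  f14: (p9, p5, p4) → 8.9607
Σ area = 514.889

Euler characteristic 9−21+14 = 2 ✓

facets=14 area=514.889


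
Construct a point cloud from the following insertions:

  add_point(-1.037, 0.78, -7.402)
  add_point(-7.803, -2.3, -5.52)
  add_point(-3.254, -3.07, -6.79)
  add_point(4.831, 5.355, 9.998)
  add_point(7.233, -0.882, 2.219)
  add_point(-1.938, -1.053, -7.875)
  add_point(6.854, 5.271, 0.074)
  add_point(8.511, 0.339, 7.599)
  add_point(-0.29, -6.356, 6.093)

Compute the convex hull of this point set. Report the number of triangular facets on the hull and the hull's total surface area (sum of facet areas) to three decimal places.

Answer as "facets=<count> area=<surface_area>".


Extreme-point indices: [0, 1, 2, 3, 4, 5, 6, 7, 8] — 9 of 9 on the boundary.

Facet areas (half cross-product norm):
  f1: (p8, p3, p1) → 94.5921
  f2: (p8, p3, p7) → 37.1283
  f3: (p6, p3, p7) → 29.8224
  f4: (p2, p8, p1) → 32.5919
  f5: (p2, p5, p1) → 5.6126
  f6: (p4, p6, p7) → 18.3432
  f7: (p4, p2, p5) → 17.9988
  f8: (p4, p8, p7) → 28.4451
  f9: (p4, p2, p8) → 64.7442
  f10: (p0, p5, p1) → 5.9314
  f11: (p0, p3, p1) → 71.7935
  f12: (p0, p6, p3) → 51.8550
  f13: (p0, p4, p6) → 38.1420
  f14: (p0, p4, p5) → 12.6433
Σ area = 509.644

Check V−E+F: 9 − 21 + 14 = 2.

facets=14 area=509.644


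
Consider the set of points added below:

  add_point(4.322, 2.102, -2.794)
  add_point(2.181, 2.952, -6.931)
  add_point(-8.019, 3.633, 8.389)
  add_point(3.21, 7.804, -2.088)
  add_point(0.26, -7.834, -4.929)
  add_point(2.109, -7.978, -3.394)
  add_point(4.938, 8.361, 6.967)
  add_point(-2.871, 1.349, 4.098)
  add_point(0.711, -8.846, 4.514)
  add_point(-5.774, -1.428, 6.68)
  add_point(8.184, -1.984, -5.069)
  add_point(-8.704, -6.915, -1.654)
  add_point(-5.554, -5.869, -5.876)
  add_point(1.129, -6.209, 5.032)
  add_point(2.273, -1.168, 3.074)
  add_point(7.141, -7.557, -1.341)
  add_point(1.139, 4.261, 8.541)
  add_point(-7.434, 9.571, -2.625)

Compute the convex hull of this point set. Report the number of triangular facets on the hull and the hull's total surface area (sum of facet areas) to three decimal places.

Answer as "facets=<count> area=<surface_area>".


facets=24 area=966.955

Points on the hull: [1, 2, 3, 4, 5, 6, 8, 9, 10, 11, 12, 15, 16, 17] (14 of 18).

Area of each hull facet:
  f1: (p12, p17, p11) → 42.6329
  f2: (p2, p17, p11) → 88.1675
  f3: (p2, p8, p16) → 62.6483
  f4: (p6, p8, p16) → 31.3938
  f5: (p6, p2, p17) → 82.9671
  f6: (p6, p2, p16) → 19.1294
  f7: (p1, p12, p17) → 72.5564
  f8: (p4, p1, p10) → 38.2669
  f9: (p4, p1, p12) → 34.0616
  f10: (p4, p8, p11) → 43.6924
  f11: (p4, p12, p11) → 15.5068
  f12: (p9, p8, p11) → 48.5445
  f13: (p9, p2, p11) → 24.3689
  f14: (p9, p2, p8) → 8.7036
  f15: (p15, p6, p10) → 54.7600
  f16: (p15, p6, p8) → 76.6559
  f17: (p15, p4, p10) → 26.2427
  f18: (p3, p6, p17) → 48.6254
  f19: (p3, p1, p17) → 37.3615
  f20: (p3, p6, p10) → 51.1624
  f21: (p3, p1, p10) → 27.3519
  f22: (p5, p4, p8) → 8.4330
  f23: (p5, p15, p8) → 21.5671
  f24: (p5, p15, p4) → 2.1550
Σ area = 966.955

Check V−E+F: 14 − 36 + 24 = 2.


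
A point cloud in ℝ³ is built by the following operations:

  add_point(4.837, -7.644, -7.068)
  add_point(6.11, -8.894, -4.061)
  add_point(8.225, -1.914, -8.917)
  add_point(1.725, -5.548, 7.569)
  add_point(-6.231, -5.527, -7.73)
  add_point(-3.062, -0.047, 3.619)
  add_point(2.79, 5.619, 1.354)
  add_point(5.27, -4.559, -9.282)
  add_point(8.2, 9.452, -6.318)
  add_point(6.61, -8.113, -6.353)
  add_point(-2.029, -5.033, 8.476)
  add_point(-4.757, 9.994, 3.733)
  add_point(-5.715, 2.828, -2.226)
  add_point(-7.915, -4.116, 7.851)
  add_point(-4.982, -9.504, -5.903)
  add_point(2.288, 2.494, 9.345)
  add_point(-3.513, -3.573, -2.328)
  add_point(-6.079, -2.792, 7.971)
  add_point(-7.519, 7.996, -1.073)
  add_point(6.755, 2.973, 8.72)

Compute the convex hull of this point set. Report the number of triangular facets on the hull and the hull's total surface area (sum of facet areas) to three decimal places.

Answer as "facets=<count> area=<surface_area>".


facets=26 area=1172.410

Points on the hull: [0, 1, 2, 3, 4, 7, 8, 9, 10, 11, 13, 14, 15, 18, 19] (15 of 20).

Per-facet area ½‖(b−a)×(c−a)‖:
  f1: (p15, p11, p13) → 70.1215
  f2: (p7, p8, p2) → 17.3137
  f3: (p7, p8, p4) → 82.3997
  f4: (p18, p8, p11) → 47.8570
  f5: (p18, p8, p4) → 124.5665
  f6: (p18, p11, p13) → 43.4567
  f7: (p18, p4, p13) → 101.2952
  f8: (p19, p3, p1) → 63.3391
  f9: (p19, p15, p11) → 23.6247
  f10: (p19, p8, p11) → 106.1423
  f11: (p19, p8, p2) → 94.2611
  f12: (p10, p15, p13) → 24.3176
  f13: (p10, p19, p15) → 16.3191
  f14: (p10, p19, p3) → 18.2036
  f15: (p14, p7, p4) → 26.2216
  f16: (p14, p4, p13) → 34.2715
  f17: (p14, p10, p13) → 44.5865
  f18: (p14, p3, p1) → 71.3690
  f19: (p14, p10, p3) → 29.8175
  f20: (p9, p14, p1) → 13.8915
  f21: (p9, p7, p2) → 9.2977
  f22: (p9, p19, p2) → 62.7502
  f23: (p9, p19, p1) → 19.1953
  f24: (p0, p14, p7) → 18.1702
  f25: (p0, p9, p7) → 3.5874
  f26: (p0, p9, p14) → 6.0338
Σ area = 1172.410

Euler: V−E+F = 15−39+26 = 2.


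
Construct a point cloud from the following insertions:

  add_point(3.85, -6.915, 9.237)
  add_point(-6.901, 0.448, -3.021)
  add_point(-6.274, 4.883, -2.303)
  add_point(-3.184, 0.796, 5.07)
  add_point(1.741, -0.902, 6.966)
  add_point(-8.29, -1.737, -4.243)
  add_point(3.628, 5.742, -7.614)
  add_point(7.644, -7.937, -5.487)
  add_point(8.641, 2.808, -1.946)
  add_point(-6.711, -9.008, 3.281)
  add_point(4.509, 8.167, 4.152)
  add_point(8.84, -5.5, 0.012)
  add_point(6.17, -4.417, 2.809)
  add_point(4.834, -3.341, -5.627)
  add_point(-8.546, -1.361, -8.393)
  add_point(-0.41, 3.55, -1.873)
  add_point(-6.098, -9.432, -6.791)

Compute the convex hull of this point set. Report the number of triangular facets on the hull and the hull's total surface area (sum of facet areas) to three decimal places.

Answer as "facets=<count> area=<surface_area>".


facets=22 area=992.826

Points on the hull: [0, 2, 3, 4, 5, 6, 7, 8, 9, 10, 11, 14, 16] (13 of 17).

Triangle areas on the boundary:
  f1: (p0, p10, p11) → 76.3281
  f2: (p8, p10, p11) → 35.1173
  f3: (p8, p6, p10) → 36.9520
  f4: (p7, p8, p11) → 25.7687
  f5: (p7, p8, p6) → 45.9729
  f6: (p7, p0, p11) → 25.0279
  f7: (p7, p6, p14) → 99.0304
  f8: (p7, p16, p14) → 58.4119
  f9: (p2, p3, p10) → 47.5563
  f10: (p2, p6, p14) → 50.7361
  f11: (p2, p6, p10) → 62.7599
  f12: (p4, p0, p10) → 18.9894
  f13: (p4, p3, p10) → 27.1852
  f14: (p4, p3, p0) → 14.0203
  f15: (p9, p3, p0) → 55.3111
  f16: (p9, p7, p0) → 90.3897
  f17: (p9, p7, p16) → 70.0624
  f18: (p9, p16, p14) → 42.9876
  f19: (p9, p2, p3) → 46.7809
  f20: (p5, p2, p14) → 14.6912
  f21: (p5, p9, p14) → 13.8816
  f22: (p5, p9, p2) → 34.8647
Σ area = 992.826

Check V−E+F: 13 − 33 + 22 = 2.


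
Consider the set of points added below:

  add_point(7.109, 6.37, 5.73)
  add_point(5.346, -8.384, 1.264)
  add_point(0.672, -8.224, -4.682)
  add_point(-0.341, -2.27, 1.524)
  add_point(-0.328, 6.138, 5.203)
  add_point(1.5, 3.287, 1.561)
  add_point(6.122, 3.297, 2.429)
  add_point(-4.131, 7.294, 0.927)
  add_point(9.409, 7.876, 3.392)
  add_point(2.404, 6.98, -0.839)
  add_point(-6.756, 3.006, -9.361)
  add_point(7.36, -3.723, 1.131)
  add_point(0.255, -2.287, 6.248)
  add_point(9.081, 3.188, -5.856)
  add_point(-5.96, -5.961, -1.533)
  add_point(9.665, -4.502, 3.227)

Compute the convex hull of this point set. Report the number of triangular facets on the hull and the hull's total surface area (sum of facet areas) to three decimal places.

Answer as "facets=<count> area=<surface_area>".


Points on the hull: [0, 1, 2, 4, 7, 8, 9, 10, 12, 13, 14, 15] (12 of 16).

Facet areas (half cross-product norm):
  f1: (p13, p8, p15) → 56.9228
  f2: (p7, p14, p10) → 64.6327
  f3: (p7, p14, p12) → 60.3743
  f4: (p1, p12, p15) → 28.1638
  f5: (p1, p14, p12) → 47.5251
  f6: (p1, p13, p15) → 36.2107
  f7: (p9, p7, p10) → 38.7813
  f8: (p9, p7, p8) → 20.4119
  f9: (p9, p13, p10) → 60.1804
  f10: (p9, p13, p8) → 36.0952
  f11: (p4, p7, p8) → 25.9910
  f12: (p4, p7, p12) → 23.4429
  f13: (p2, p13, p10) → 94.9218
  f14: (p2, p1, p13) → 51.5951
  f15: (p2, p14, p10) → 45.8227
  f16: (p2, p1, p14) → 28.3633
  f17: (p0, p4, p8) → 10.7414
  f18: (p0, p4, p12) → 31.7036
  f19: (p0, p8, p15) → 20.5220
  f20: (p0, p12, p15) → 50.8331
Σ area = 833.235

Check V−E+F: 12 − 30 + 20 = 2.

facets=20 area=833.235


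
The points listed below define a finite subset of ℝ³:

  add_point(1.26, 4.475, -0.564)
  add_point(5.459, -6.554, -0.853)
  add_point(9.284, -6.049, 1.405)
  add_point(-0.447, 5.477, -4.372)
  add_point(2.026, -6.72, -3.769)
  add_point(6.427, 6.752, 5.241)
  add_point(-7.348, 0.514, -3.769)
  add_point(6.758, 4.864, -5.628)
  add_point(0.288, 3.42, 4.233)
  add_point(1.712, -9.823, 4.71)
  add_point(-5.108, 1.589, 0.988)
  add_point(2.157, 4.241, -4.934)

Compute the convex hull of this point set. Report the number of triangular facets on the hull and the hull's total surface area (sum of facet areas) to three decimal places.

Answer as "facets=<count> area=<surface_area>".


Hull vertices (9/12): indices [2, 3, 4, 5, 6, 7, 8, 9, 10].

Per-facet area ½‖(b−a)×(c−a)‖:
  f1: (p7, p5, p2) → 67.6088
  f2: (p9, p5, p2) → 61.6655
  f3: (p4, p7, p6) → 72.2530
  f4: (p4, p7, p2) → 54.1539
  f5: (p4, p9, p6) → 52.5905
  f6: (p4, p9, p2) → 35.2152
  f7: (p3, p7, p6) → 20.3801
  f8: (p3, p7, p5) → 39.5780
  f9: (p10, p9, p6) → 35.5690
  f10: (p10, p3, p6) → 21.0374
  f11: (p10, p3, p5) → 47.5743
  f12: (p8, p9, p5) → 43.6717
  f13: (p8, p10, p5) → 9.1589
  f14: (p8, p10, p9) → 43.0482
Σ area = 603.504

Check V−E+F: 9 − 21 + 14 = 2.

facets=14 area=603.504


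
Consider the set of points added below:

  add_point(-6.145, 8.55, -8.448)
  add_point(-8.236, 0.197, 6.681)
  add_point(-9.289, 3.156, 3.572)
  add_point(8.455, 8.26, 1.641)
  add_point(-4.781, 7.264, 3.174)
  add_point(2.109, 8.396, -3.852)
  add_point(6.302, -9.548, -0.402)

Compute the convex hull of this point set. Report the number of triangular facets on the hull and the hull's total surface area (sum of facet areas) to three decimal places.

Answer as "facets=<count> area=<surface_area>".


facets=10 area=674.220

Points on the hull: [0, 1, 2, 3, 4, 5, 6] (7 of 7).

Triangle areas on the boundary:
  f1: (p0, p6, p2) → 138.1151
  f2: (p1, p6, p2) → 40.2272
  f3: (p1, p6, p3) → 151.3552
  f4: (p4, p0, p2) → 35.9266
  f5: (p4, p0, p3) → 78.6464
  f6: (p4, p1, p2) → 12.7948
  f7: (p4, p1, p3) → 49.6551
  f8: (p5, p6, p3) → 74.9363
  f9: (p5, p0, p3) → 8.0876
  f10: (p5, p0, p6) → 84.4755
Σ area = 674.220

Check V−E+F: 7 − 15 + 10 = 2.


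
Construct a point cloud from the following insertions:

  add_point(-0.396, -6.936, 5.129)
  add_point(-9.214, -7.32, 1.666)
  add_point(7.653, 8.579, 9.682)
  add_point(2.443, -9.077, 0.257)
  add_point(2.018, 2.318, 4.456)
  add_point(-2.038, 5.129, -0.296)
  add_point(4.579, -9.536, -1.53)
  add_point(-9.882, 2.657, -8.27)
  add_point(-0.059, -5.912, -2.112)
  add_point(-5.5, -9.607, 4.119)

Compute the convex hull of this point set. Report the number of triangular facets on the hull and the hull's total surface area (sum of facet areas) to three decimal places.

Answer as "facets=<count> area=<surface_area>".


facets=8 area=695.811

Points on the hull: [0, 1, 2, 6, 7, 9] (6 of 10).

Per-facet area ½‖(b−a)×(c−a)‖:
  f1: (p0, p9, p2) → 29.8693
  f2: (p6, p2, p7) → 210.1450
  f3: (p6, p0, p2) → 77.1499
  f4: (p6, p0, p9) → 24.7848
  f5: (p1, p2, p7) → 169.5184
  f6: (p1, p9, p2) → 56.9036
  f7: (p1, p6, p7) → 101.0067
  f8: (p1, p6, p9) → 26.4333
Σ area = 695.811

Euler characteristic 6−12+8 = 2 ✓


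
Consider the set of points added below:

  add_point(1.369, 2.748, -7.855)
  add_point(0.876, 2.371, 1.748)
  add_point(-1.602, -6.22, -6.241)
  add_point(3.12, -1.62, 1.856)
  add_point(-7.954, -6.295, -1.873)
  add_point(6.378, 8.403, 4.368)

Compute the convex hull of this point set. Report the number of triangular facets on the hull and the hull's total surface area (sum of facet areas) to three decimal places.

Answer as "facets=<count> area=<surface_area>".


facets=6 area=330.231

Hull vertices (5/6): indices [0, 2, 3, 4, 5].

Triangle areas on the boundary:
  f1: (p0, p5, p4) → 101.9900
  f2: (p2, p0, p4) → 34.4676
  f3: (p3, p5, p4) → 50.1826
  f4: (p3, p2, p4) → 40.1684
  f5: (p3, p0, p5) → 58.0564
  f6: (p3, p2, p0) → 45.3656
Σ area = 330.231

Euler characteristic 5−9+6 = 2 ✓


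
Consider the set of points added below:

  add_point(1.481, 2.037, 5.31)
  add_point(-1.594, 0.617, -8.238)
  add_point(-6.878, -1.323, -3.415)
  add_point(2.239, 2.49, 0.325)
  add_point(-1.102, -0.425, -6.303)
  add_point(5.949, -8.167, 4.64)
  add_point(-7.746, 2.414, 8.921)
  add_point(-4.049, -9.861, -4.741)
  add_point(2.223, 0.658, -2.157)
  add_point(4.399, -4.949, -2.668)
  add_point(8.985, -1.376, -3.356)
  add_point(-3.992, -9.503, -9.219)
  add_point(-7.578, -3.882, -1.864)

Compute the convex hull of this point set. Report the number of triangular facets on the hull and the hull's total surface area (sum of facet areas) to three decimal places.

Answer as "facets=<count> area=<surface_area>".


facets=16 area=691.969

Extreme-point indices: [0, 1, 2, 3, 5, 6, 7, 10, 11, 12] — 10 of 13 on the boundary.

Triangle areas on the boundary:
  f1: (p5, p7, p6) → 116.6601
  f2: (p5, p11, p10) → 86.2946
  f3: (p5, p11, p7) → 23.3694
  f4: (p1, p11, p10) → 61.5378
  f5: (p0, p5, p6) → 49.9712
  f6: (p0, p5, p10) → 55.4882
  f7: (p2, p1, p6) → 38.5362
  f8: (p2, p1, p11) → 36.1795
  f9: (p3, p1, p10) → 40.6409
  f10: (p3, p0, p10) → 18.8767
  f11: (p3, p1, p6) → 60.5185
  f12: (p3, p0, p6) → 21.8156
  f13: (p12, p11, p7) → 15.9703
  f14: (p12, p2, p11) → 15.2521
  f15: (p12, p7, p6) → 31.6711
  f16: (p12, p2, p6) → 19.1872
Σ area = 691.969

Euler characteristic 10−24+16 = 2 ✓


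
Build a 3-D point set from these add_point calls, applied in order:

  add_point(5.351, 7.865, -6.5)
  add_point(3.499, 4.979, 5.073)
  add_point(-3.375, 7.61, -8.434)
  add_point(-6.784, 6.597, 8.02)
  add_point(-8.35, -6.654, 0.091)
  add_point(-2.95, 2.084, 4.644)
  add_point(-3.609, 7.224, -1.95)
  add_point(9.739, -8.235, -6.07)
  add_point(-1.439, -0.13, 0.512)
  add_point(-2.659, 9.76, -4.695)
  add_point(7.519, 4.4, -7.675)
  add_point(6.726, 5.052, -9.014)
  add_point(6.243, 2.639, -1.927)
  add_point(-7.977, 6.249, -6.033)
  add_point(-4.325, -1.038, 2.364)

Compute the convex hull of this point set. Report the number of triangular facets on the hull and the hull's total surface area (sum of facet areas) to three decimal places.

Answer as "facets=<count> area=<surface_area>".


Points on the hull: [0, 1, 2, 3, 4, 5, 7, 9, 10, 11, 12, 13] (12 of 15).

Facet areas (half cross-product norm):
  f1: (p2, p7, p4) → 155.1096
  f2: (p2, p0, p9) → 18.2447
  f3: (p1, p7, p4) → 144.2166
  f4: (p1, p3, p9) → 64.2151
  f5: (p1, p0, p9) → 48.5546
  f6: (p13, p3, p4) → 92.2590
  f7: (p13, p2, p4) → 34.3631
  f8: (p13, p3, p9) → 43.9980
  f9: (p13, p2, p9) → 11.6494
  f10: (p11, p2, p7) → 65.6257
  f11: (p11, p2, p0) → 17.6626
  f12: (p5, p3, p4) → 34.2885
  f13: (p5, p1, p4) → 24.8919
  f14: (p5, p1, p3) → 23.5908
  f15: (p10, p1, p0) → 25.3831
  f16: (p10, p11, p0) → 3.3804
  f17: (p10, p11, p7) → 9.0593
  f18: (p12, p1, p7) → 35.5416
  f19: (p12, p10, p7) → 37.0558
  f20: (p12, p10, p1) → 13.8959
Σ area = 902.986

Euler characteristic 12−30+20 = 2 ✓

facets=20 area=902.986


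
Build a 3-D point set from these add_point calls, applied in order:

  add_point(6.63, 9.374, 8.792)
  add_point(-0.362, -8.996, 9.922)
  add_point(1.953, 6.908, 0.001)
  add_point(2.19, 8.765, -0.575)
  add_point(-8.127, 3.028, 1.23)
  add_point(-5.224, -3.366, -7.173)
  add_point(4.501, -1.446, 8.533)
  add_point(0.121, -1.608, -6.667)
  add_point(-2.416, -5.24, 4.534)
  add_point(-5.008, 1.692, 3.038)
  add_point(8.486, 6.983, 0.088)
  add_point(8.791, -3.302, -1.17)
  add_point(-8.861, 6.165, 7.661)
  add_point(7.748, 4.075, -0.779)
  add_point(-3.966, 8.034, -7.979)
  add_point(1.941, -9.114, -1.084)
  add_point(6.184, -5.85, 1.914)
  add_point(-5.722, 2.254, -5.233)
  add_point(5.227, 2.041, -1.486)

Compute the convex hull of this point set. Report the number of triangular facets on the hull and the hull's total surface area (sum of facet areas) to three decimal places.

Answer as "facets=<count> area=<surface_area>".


facets=24 area=1063.982

Extreme-point indices: [0, 1, 3, 4, 5, 6, 7, 10, 11, 12, 14, 15, 16, 17] — 14 of 19 on the boundary.

Per-facet area ½‖(b−a)×(c−a)‖:
  f1: (p14, p0, p12) → 126.8104
  f2: (p1, p0, p12) → 132.2447
  f3: (p10, p0, p11) → 44.2200
  f4: (p6, p0, p11) → 59.0178
  f5: (p6, p1, p0) → 20.2589
  f6: (p4, p14, p12) → 33.2071
  f7: (p4, p1, p12) → 59.9011
  f8: (p5, p4, p1) → 90.7365
  f9: (p3, p14, p0) → 12.4523
  f10: (p3, p10, p0) → 29.8735
  f11: (p3, p10, p14) → 23.6578
  f12: (p16, p6, p11) → 18.1747
  f13: (p16, p6, p1) → 36.0611
  f14: (p7, p5, p14) → 29.6828
  f15: (p7, p10, p11) → 53.5253
  f16: (p7, p10, p14) → 69.8499
  f17: (p17, p4, p14) → 21.2966
  f18: (p17, p5, p14) → 14.8041
  f19: (p17, p5, p4) → 18.6211
  f20: (p15, p5, p1) → 56.7318
  f21: (p15, p16, p1) → 32.4144
  f22: (p15, p16, p11) → 13.7444
  f23: (p15, p7, p11) → 39.7783
  f24: (p15, p7, p5) → 26.9176
Σ area = 1063.982

Euler: V−E+F = 14−36+24 = 2.


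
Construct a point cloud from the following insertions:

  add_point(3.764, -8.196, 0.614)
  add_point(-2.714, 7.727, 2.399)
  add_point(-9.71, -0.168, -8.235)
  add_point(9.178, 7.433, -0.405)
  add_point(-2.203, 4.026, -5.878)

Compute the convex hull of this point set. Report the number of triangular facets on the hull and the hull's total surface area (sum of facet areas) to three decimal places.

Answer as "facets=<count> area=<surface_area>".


facets=6 area=467.189

Extreme-point indices: [0, 1, 2, 3, 4] — 5 of 5 on the boundary.

Per-facet area ½‖(b−a)×(c−a)‖:
  f1: (p1, p0, p2) → 119.5185
  f2: (p1, p0, p3) → 96.2996
  f3: (p4, p0, p2) → 67.0422
  f4: (p4, p0, p3) → 93.5945
  f5: (p4, p1, p2) → 37.3599
  f6: (p4, p1, p3) → 53.3747
Σ area = 467.189

Euler characteristic 5−9+6 = 2 ✓


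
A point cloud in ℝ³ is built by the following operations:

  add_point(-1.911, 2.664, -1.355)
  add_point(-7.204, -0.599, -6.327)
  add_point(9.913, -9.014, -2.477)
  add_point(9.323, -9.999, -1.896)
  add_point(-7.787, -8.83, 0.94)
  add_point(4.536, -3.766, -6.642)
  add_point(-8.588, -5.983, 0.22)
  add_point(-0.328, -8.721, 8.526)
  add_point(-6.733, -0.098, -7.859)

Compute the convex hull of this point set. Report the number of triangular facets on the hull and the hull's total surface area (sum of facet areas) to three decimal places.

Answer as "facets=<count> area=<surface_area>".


Points on the hull: [0, 1, 2, 3, 4, 5, 6, 7, 8] (9 of 9).

Facet areas (half cross-product norm):
  f1: (p7, p0, p6) → 65.7508
  f2: (p7, p0, p2) → 104.8575
  f3: (p4, p7, p6) → 15.2070
  f4: (p4, p8, p6) → 11.3239
  f5: (p1, p0, p6) → 33.9740
  f6: (p1, p8, p6) → 2.6929
  f7: (p1, p8, p0) → 6.4529
  f8: (p5, p0, p2) → 38.8253
  f9: (p5, p8, p0) → 43.7881
  f10: (p3, p7, p2) → 7.5291
  f11: (p3, p4, p7) → 75.7813
  f12: (p3, p5, p2) → 5.0670
  f13: (p3, p4, p8) → 106.8812
  f14: (p3, p5, p8) → 35.8572
Σ area = 553.988

Check V−E+F: 9 − 21 + 14 = 2.

facets=14 area=553.988


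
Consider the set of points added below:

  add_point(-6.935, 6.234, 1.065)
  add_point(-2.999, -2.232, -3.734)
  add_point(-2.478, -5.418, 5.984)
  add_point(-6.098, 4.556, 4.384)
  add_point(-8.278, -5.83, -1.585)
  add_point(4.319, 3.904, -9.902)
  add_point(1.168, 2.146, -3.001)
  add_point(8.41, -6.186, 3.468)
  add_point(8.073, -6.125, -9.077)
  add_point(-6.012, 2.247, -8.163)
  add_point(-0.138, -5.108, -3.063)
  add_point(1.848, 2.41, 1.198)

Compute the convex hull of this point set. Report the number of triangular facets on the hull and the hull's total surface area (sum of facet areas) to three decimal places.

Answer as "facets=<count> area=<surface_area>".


facets=14 area=765.325

Extreme-point indices: [0, 2, 3, 4, 5, 7, 8, 9, 11] — 9 of 12 on the boundary.

Triangle areas on the boundary:
  f1: (p8, p7, p4) → 103.8458
  f2: (p8, p5, p7) → 67.1158
  f3: (p2, p7, p4) → 48.7661
  f4: (p9, p0, p4) → 51.5871
  f5: (p9, p5, p0) → 52.6878
  f6: (p9, p8, p4) → 86.2031
  f7: (p9, p8, p5) → 56.0079
  f8: (p11, p5, p7) → 62.4223
  f9: (p11, p5, p0) → 54.4588
  f10: (p3, p11, p0) → 16.8216
  f11: (p3, p0, p4) → 23.1121
  f12: (p3, p2, p4) → 49.1142
  f13: (p3, p2, p7) → 56.1112
  f14: (p3, p11, p7) → 37.0716
Σ area = 765.325

Euler: V−E+F = 9−21+14 = 2.


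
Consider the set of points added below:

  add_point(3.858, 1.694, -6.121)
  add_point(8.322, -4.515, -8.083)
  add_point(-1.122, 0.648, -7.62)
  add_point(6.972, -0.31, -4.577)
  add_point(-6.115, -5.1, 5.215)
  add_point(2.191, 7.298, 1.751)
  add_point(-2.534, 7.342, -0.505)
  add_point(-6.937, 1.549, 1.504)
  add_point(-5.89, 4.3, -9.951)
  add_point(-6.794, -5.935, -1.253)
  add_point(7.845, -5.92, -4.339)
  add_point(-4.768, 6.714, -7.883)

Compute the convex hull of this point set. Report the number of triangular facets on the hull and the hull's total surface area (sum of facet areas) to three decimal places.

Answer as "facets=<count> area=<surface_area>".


Extreme-point indices: [0, 1, 3, 4, 5, 6, 7, 8, 9, 10, 11] — 11 of 12 on the boundary.

Area of each hull facet:
  f1: (p9, p8, p7) → 46.8421
  f2: (p9, p8, p1) → 103.1431
  f3: (p5, p6, p7) → 18.0674
  f4: (p11, p6, p7) → 29.1839
  f5: (p11, p8, p7) → 18.2859
  f6: (p11, p5, p6) → 15.0144
  f7: (p11, p8, p1) → 28.3528
  f8: (p4, p9, p7) → 23.2405
  f9: (p4, p5, p7) → 38.5394
  f10: (p0, p11, p1) → 22.4557
  f11: (p0, p11, p5) → 47.5808
  f12: (p10, p4, p5) → 109.5807
  f13: (p10, p9, p1) → 28.6611
  f14: (p10, p4, p9) → 48.7923
  f15: (p3, p10, p1) → 10.6524
  f16: (p3, p10, p5) → 21.4691
  f17: (p3, p0, p1) → 10.7207
  f18: (p3, p0, p5) → 19.5547
Σ area = 640.137

Check V−E+F: 11 − 27 + 18 = 2.

facets=18 area=640.137


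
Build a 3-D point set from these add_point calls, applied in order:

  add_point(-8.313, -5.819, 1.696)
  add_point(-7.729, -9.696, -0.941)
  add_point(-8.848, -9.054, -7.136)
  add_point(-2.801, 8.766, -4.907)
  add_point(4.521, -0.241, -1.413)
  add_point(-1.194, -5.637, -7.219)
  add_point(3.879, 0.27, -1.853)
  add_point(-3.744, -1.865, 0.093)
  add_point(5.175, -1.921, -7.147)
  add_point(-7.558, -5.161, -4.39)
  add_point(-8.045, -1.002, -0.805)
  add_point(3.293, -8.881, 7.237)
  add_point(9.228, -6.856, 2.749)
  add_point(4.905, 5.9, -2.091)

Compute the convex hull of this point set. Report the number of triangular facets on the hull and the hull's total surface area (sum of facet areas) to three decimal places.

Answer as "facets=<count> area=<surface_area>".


facets=16 area=769.964

Extreme-point indices: [0, 1, 2, 3, 5, 8, 10, 11, 12, 13] — 10 of 14 on the boundary.

Area of each hull facet:
  f1: (p11, p12, p2) → 72.4394
  f2: (p5, p12, p2) → 47.7670
  f3: (p5, p8, p12) → 43.2315
  f4: (p5, p3, p2) → 58.7048
  f5: (p5, p8, p3) → 49.5567
  f6: (p13, p8, p12) → 54.6209
  f7: (p13, p8, p3) → 40.1583
  f8: (p13, p11, p12) → 54.0860
  f9: (p13, p11, p3) → 70.9038
  f10: (p1, p11, p2) → 30.2748
  f11: (p1, p0, p2) → 13.4156
  f12: (p1, p0, p11) → 31.1680
  f13: (p10, p11, p3) → 91.0032
  f14: (p10, p0, p11) → 33.5825
  f15: (p10, p3, p2) → 53.6522
  f16: (p10, p0, p2) → 25.3993
Σ area = 769.964

Euler characteristic 10−24+16 = 2 ✓


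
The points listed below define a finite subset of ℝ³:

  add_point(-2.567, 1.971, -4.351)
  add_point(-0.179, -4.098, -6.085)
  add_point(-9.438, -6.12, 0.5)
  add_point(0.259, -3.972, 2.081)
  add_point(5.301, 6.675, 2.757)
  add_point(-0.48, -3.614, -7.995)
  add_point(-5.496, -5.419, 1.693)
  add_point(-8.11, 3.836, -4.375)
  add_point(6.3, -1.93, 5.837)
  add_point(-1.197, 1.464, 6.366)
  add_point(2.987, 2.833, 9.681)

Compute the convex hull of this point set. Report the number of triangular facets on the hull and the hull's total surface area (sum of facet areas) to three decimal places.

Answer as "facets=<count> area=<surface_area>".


facets=18 area=555.152

Extreme-point indices: [0, 1, 2, 3, 4, 5, 6, 7, 8, 9, 10] — 11 of 11 on the boundary.

Triangle areas on the boundary:
  f1: (p5, p4, p8) → 69.0674
  f2: (p7, p5, p2) → 58.4305
  f3: (p10, p4, p8) → 27.5733
  f4: (p10, p7, p4) → 63.6305
  f5: (p1, p5, p2) → 10.1630
  f6: (p1, p5, p8) → 6.8881
  f7: (p0, p5, p4) → 36.3719
  f8: (p0, p7, p4) → 29.0544
  f9: (p0, p7, p5) → 17.2524
  f10: (p9, p7, p2) → 64.3765
  f11: (p9, p10, p2) → 13.4039
  f12: (p9, p10, p7) → 18.5084
  f13: (p3, p1, p8) → 25.1815
  f14: (p6, p3, p8) → 10.0252
  f15: (p6, p10, p2) → 17.1849
  f16: (p6, p10, p8) → 45.0522
  f17: (p6, p1, p2) → 18.8473
  f18: (p6, p3, p1) → 24.1407
Σ area = 555.152

Euler: V−E+F = 11−27+18 = 2.
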